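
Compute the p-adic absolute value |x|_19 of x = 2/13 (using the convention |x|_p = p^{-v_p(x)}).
|2/13|_19 = 1

Step 1 — compute v_19(x) by factoring powers of 19 out of the numerator and denominator: v_19(2/13) = 0. Step 2 — apply |x|_p = p^{-v_p(x)} = 19^{0} = 1.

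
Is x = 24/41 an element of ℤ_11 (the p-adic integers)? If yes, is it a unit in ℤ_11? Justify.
x ∈ ℤ_11^× (unit); v_11(x) = 0

ℤ_11 = {x ∈ ℚ_11 : v_11(x) ≥ 0} and ℤ_11^× = {x ∈ ℤ_11 : v_11(x) = 0}. Here v_11(24/41) = v_11(num) − v_11(den) = 0; compare against these criteria.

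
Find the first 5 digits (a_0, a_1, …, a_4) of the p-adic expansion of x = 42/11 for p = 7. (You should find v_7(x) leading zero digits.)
(a_0, …, a_4) = (0, 5, 0, 5, 5)

v_7(42/11) = 1, so a_0 = ... = a_0 = 0. Factor out: x = 7^1 · u with u = 6/11 a unit in ℤ_7. Expand u iteratively via a_{v+i} = u_i mod 7, u_{i+1} = (u_i − a_{v+i})/7:
  u_0 = 6/11;  a_1 = 5;  u_1 = (u_0 − 5)/7 = -7/11
  u_1 = -7/11;  a_2 = 0;  u_2 = (u_1 − 0)/7 = -1/11
  u_2 = -1/11;  a_3 = 5;  u_3 = (u_2 − 5)/7 = -8/11
  u_3 = -8/11;  a_4 = 5;  u_4 = (u_3 − 5)/7 = -9/11
Digits: (0, 5, 0, 5, 5).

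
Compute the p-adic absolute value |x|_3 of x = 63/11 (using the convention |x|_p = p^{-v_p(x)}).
|63/11|_3 = 1/9

Step 1 — compute v_3(x) by factoring powers of 3 out of the numerator and denominator: v_3(63/11) = 2. Step 2 — apply |x|_p = p^{-v_p(x)} = 3^{-2} = 1/9.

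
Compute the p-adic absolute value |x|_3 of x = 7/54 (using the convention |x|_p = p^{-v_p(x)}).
|7/54|_3 = 27

Step 1 — compute v_3(x) by factoring powers of 3 out of the numerator and denominator: v_3(7/54) = -3. Step 2 — apply |x|_p = p^{-v_p(x)} = 3^{3} = 27.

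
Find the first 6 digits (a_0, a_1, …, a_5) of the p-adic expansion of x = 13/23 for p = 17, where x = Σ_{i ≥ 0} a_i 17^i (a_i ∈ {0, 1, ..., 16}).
(a_0, …, a_5) = (5, 16, 2, 5, 13, 14)

v_17(13/23) = 0 (numerator and denominator both coprime to 17), so x ∈ ℤ_17^×. Compute digits iteratively via a_i = x_i mod 17, x_{i+1} = (x_i − a_i)/17, with x_0 = x:
  x_0 = 13/23;  a_0 = 5;  x_1 = (x_0 − 5)/17 = -6/23
  x_1 = -6/23;  a_1 = 16;  x_2 = (x_1 − 16)/17 = -22/23
  x_2 = -22/23;  a_2 = 2;  x_3 = (x_2 − 2)/17 = -4/23
  x_3 = -4/23;  a_3 = 5;  x_4 = (x_3 − 5)/17 = -7/23
  x_4 = -7/23;  a_4 = 13;  x_5 = (x_4 − 13)/17 = -18/23
  x_5 = -18/23;  a_5 = 14;  x_6 = (x_5 − 14)/17 = -20/23
Digits: (5, 16, 2, 5, 13, 14).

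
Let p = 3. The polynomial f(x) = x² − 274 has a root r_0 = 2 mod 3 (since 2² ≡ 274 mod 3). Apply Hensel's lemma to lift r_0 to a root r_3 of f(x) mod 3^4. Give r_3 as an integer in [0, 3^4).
r_3 = 29 (mod 81)

Hensel's recurrence: r_{i+1} = r_i − f(r_i)·(f′(r_i))^{-1} mod 3^{i+2}, with f′(x) = 2x. Iterate:
  r_0 = 2 (mod 3)
  r_1 = 2 (mod 9)
  r_2 = 2 (mod 27)
  r_3 = 29 (mod 81)
Final: r_3 = 29, and one checks f(r_3) ≡ 0 mod 3^4.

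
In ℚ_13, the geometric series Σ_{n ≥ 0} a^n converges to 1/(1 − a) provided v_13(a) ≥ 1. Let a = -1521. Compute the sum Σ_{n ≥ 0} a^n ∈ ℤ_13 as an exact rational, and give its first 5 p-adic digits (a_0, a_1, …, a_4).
Σ a^n = 1/(1 − a) = 1/1522;  first 5 digits = (1, 0, 4, 12, 2)

v_13(a) = 2 ≥ 1, so the series converges in ℤ_13 to 1/(1 − a) = 1/(1 − (-1521)) = 1/1522. Expand this rational in ℤ_13: compute digits iteratively via d_i = x_i mod 13, x_{i+1} = (x_i − d_i)/13. The first 5 digits are (1, 0, 4, 12, 2).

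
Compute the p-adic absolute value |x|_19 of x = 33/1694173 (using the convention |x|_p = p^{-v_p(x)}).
|33/1694173|_19 = 130321

Step 1 — compute v_19(x) by factoring powers of 19 out of the numerator and denominator: v_19(33/1694173) = -4. Step 2 — apply |x|_p = p^{-v_p(x)} = 19^{4} = 130321.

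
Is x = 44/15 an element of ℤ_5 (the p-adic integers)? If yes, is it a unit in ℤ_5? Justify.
x ∉ ℤ_5 (v_5(x) = -1 < 0)

ℤ_5 = {x ∈ ℚ_5 : v_5(x) ≥ 0} and ℤ_5^× = {x ∈ ℤ_5 : v_5(x) = 0}. Here v_5(44/15) = v_5(num) − v_5(den) = -1; compare against these criteria.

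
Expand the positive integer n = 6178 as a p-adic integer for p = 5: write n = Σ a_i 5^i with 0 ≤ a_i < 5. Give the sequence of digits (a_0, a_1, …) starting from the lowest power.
(a_0, a_1, …) = (3, 0, 2, 4, 4, 1)

Repeated division by 5 gives the digits low-to-high: 6178 = 3 + 2·5^2 + 4·5^3 + 4·5^4 + 1·5^5. Digit sequence: (3, 0, 2, 4, 4, 1).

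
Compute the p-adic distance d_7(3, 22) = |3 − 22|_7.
d_7(3, 22) = 1

Step 1 — x − y = 3 − 22 = -19. Step 2 — v_7(-19) = 0 (factor: -19 = −(7^0 · 19); the sign does not affect v_p). Step 3 — |x − y|_7 = 7^{0} = 1.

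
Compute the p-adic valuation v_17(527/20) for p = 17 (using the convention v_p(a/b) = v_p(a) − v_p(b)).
v_17(527/20) = 1

Factor powers of 17 from the numerator and denominator of the reduced fraction: 527 = 17^1 · 31 and 20 = 17^0 · 20. Apply v_p(a/b) = v_p(a) − v_p(b): v_17(527/20) = 1 − 0 = 1.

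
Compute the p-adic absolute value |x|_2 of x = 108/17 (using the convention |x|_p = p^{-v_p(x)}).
|108/17|_2 = 1/4

Step 1 — compute v_2(x) by factoring powers of 2 out of the numerator and denominator: v_2(108/17) = 2. Step 2 — apply |x|_p = p^{-v_p(x)} = 2^{-2} = 1/4.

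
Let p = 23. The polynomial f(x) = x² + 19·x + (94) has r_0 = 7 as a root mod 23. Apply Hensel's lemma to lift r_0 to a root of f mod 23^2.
r_1 = 191 (mod 529)

Hensel: r_{i+1} = r_i − f(r_i)·(f′(r_i))^{-1} mod 23^{i+2}, f′(x) = 2x + 19. Iterate:
  r_0 = 7 (mod 23)
  r_1 = 191 (mod 529)
Final: r = 191 satisfies f(r) ≡ 0 mod 23^2.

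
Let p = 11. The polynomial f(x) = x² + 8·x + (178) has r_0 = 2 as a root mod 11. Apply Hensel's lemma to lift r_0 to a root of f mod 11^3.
r_2 = 46 (mod 1331)

Hensel: r_{i+1} = r_i − f(r_i)·(f′(r_i))^{-1} mod 11^{i+2}, f′(x) = 2x + 8. Iterate:
  r_0 = 2 (mod 11)
  r_1 = 46 (mod 121)
  r_2 = 46 (mod 1331)
Final: r = 46 satisfies f(r) ≡ 0 mod 11^3.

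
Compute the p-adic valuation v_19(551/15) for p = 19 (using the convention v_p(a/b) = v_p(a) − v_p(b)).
v_19(551/15) = 1

Factor powers of 19 from the numerator and denominator of the reduced fraction: 551 = 19^1 · 29 and 15 = 19^0 · 15. Apply v_p(a/b) = v_p(a) − v_p(b): v_19(551/15) = 1 − 0 = 1.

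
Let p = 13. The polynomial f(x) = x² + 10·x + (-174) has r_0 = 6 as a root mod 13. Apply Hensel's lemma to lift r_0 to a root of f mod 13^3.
r_2 = 916 (mod 2197)

Hensel: r_{i+1} = r_i − f(r_i)·(f′(r_i))^{-1} mod 13^{i+2}, f′(x) = 2x + 10. Iterate:
  r_0 = 6 (mod 13)
  r_1 = 71 (mod 169)
  r_2 = 916 (mod 2197)
Final: r = 916 satisfies f(r) ≡ 0 mod 13^3.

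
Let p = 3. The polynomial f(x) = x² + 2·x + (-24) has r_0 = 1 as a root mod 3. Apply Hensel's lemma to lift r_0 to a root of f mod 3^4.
r_3 = 4 (mod 81)

Hensel: r_{i+1} = r_i − f(r_i)·(f′(r_i))^{-1} mod 3^{i+2}, f′(x) = 2x + 2. Iterate:
  r_0 = 1 (mod 3)
  r_1 = 4 (mod 9)
  r_2 = 4 (mod 27)
  r_3 = 4 (mod 81)
Final: r = 4 satisfies f(r) ≡ 0 mod 3^4.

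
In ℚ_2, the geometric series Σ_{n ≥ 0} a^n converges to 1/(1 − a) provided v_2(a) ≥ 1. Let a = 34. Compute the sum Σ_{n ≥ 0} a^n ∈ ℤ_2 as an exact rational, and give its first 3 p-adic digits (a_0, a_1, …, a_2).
Σ a^n = 1/(1 − a) = -1/33;  first 3 digits = (1, 1, 1)

v_2(a) = 1 ≥ 1, so the series converges in ℤ_2 to 1/(1 − a) = 1/(1 − 34) = -1/33. Expand this rational in ℤ_2: compute digits iteratively via d_i = x_i mod 2, x_{i+1} = (x_i − d_i)/2. The first 3 digits are (1, 1, 1).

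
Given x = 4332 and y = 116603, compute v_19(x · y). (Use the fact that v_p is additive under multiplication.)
v_19(505124196) = 5

v_p(x) = 2 (factor: 4332 = 19^2 · 12); v_p(y) = 3 (factor: 116603 = 19^3 · 17). Additivity: v_p(xy) = v_p(x) + v_p(y) = 2 + 3 = 5. (Direct check: xy = 505124196 = 19^5 · (204).)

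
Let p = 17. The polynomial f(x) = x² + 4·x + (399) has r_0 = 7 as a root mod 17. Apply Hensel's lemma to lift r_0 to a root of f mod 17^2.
r_1 = 109 (mod 289)

Hensel: r_{i+1} = r_i − f(r_i)·(f′(r_i))^{-1} mod 17^{i+2}, f′(x) = 2x + 4. Iterate:
  r_0 = 7 (mod 17)
  r_1 = 109 (mod 289)
Final: r = 109 satisfies f(r) ≡ 0 mod 17^2.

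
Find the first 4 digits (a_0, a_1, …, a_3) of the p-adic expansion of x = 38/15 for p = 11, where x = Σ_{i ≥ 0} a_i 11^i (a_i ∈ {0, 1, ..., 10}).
(a_0, …, a_3) = (4, 5, 1, 5)

v_11(38/15) = 0 (numerator and denominator both coprime to 11), so x ∈ ℤ_11^×. Compute digits iteratively via a_i = x_i mod 11, x_{i+1} = (x_i − a_i)/11, with x_0 = x:
  x_0 = 38/15;  a_0 = 4;  x_1 = (x_0 − 4)/11 = -2/15
  x_1 = -2/15;  a_1 = 5;  x_2 = (x_1 − 5)/11 = -7/15
  x_2 = -7/15;  a_2 = 1;  x_3 = (x_2 − 1)/11 = -2/15
  x_3 = -2/15;  a_3 = 5;  x_4 = (x_3 − 5)/11 = -7/15
Digits: (4, 5, 1, 5).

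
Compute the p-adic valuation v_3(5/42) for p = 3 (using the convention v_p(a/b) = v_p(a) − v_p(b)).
v_3(5/42) = -1

Factor powers of 3 from the numerator and denominator of the reduced fraction: 5 = 3^0 · 5 and 42 = 3^1 · 14. Apply v_p(a/b) = v_p(a) − v_p(b): v_3(5/42) = 0 − 1 = -1.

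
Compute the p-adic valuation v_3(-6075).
v_3(-6075) = 5

v_3(n) is the largest exponent k such that 3^k divides n. Factor out: -6075 = -3^5 · 25. (Sign doesn't affect v_p.) So v_3(-6075) = 5.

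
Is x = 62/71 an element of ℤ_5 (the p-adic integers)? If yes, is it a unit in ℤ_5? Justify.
x ∈ ℤ_5^× (unit); v_5(x) = 0

ℤ_5 = {x ∈ ℚ_5 : v_5(x) ≥ 0} and ℤ_5^× = {x ∈ ℤ_5 : v_5(x) = 0}. Here v_5(62/71) = v_5(num) − v_5(den) = 0; compare against these criteria.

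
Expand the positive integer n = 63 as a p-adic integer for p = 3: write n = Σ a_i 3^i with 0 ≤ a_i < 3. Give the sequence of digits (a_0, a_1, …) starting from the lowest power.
(a_0, a_1, …) = (0, 0, 1, 2)

Repeated division by 3 gives the digits low-to-high: 63 = 1·3^2 + 2·3^3. Digit sequence: (0, 0, 1, 2).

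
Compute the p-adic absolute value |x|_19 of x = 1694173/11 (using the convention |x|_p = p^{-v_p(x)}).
|1694173/11|_19 = 1/130321

Step 1 — compute v_19(x) by factoring powers of 19 out of the numerator and denominator: v_19(1694173/11) = 4. Step 2 — apply |x|_p = p^{-v_p(x)} = 19^{-4} = 1/130321.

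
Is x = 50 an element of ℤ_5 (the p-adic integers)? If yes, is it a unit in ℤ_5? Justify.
x ∈ ℤ_5 but not a unit; v_5(x) = 2 > 0

ℤ_5 = {x ∈ ℚ_5 : v_5(x) ≥ 0} and ℤ_5^× = {x ∈ ℤ_5 : v_5(x) = 0}. Here v_5(50) = v_5(num) − v_5(den) = 2; compare against these criteria.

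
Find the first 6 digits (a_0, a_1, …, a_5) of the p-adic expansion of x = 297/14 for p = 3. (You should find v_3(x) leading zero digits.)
(a_0, …, a_5) = (0, 0, 0, 1, 1, 2)

v_3(297/14) = 3, so a_0 = ... = a_2 = 0. Factor out: x = 3^3 · u with u = 11/14 a unit in ℤ_3. Expand u iteratively via a_{v+i} = u_i mod 3, u_{i+1} = (u_i − a_{v+i})/3:
  u_0 = 11/14;  a_3 = 1;  u_1 = (u_0 − 1)/3 = -1/14
  u_1 = -1/14;  a_4 = 1;  u_2 = (u_1 − 1)/3 = -5/14
  u_2 = -5/14;  a_5 = 2;  u_3 = (u_2 − 2)/3 = -11/14
Digits: (0, 0, 0, 1, 1, 2).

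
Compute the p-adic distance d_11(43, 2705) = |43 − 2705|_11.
d_11(43, 2705) = 1/1331

Step 1 — x − y = 43 − 2705 = -2662. Step 2 — v_11(-2662) = 3 (factor: -2662 = −(11^3 · 2); the sign does not affect v_p). Step 3 — |x − y|_11 = 11^{-3} = 1/1331.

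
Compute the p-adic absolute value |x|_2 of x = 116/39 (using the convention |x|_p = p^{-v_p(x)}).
|116/39|_2 = 1/4

Step 1 — compute v_2(x) by factoring powers of 2 out of the numerator and denominator: v_2(116/39) = 2. Step 2 — apply |x|_p = p^{-v_p(x)} = 2^{-2} = 1/4.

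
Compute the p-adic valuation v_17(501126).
v_17(501126) = 4

v_17(n) is the largest exponent k such that 17^k divides n. Factor out: 501126 = 17^4 · 6. (Sign doesn't affect v_p.) So v_17(501126) = 4.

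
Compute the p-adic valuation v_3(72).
v_3(72) = 2

v_3(n) is the largest exponent k such that 3^k divides n. Factor out: 72 = 3^2 · 8. (Sign doesn't affect v_p.) So v_3(72) = 2.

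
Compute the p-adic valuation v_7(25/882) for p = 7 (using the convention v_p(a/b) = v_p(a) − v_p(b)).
v_7(25/882) = -2

Factor powers of 7 from the numerator and denominator of the reduced fraction: 25 = 7^0 · 25 and 882 = 7^2 · 18. Apply v_p(a/b) = v_p(a) − v_p(b): v_7(25/882) = 0 − 2 = -2.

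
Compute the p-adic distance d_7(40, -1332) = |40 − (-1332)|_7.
d_7(40, -1332) = 1/343

Step 1 — x − y = 40 − (-1332) = 1372. Step 2 — v_7(1372) = 3 (factor: 1372 = (7^3 · 4); the sign does not affect v_p). Step 3 — |x − y|_7 = 7^{-3} = 1/343.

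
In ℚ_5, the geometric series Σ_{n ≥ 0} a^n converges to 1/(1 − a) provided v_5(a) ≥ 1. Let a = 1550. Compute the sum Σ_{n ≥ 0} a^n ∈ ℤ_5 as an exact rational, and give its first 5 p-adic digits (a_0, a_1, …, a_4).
Σ a^n = 1/(1 − a) = -1/1549;  first 5 digits = (1, 0, 2, 2, 1)

v_5(a) = 2 ≥ 1, so the series converges in ℤ_5 to 1/(1 − a) = 1/(1 − 1550) = -1/1549. Expand this rational in ℤ_5: compute digits iteratively via d_i = x_i mod 5, x_{i+1} = (x_i − d_i)/5. The first 5 digits are (1, 0, 2, 2, 1).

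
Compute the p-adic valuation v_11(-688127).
v_11(-688127) = 4

v_11(n) is the largest exponent k such that 11^k divides n. Factor out: -688127 = -11^4 · 47. (Sign doesn't affect v_p.) So v_11(-688127) = 4.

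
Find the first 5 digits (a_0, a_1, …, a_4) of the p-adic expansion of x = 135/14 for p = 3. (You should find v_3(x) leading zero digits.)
(a_0, …, a_4) = (0, 0, 0, 1, 0)

v_3(135/14) = 3, so a_0 = ... = a_2 = 0. Factor out: x = 3^3 · u with u = 5/14 a unit in ℤ_3. Expand u iteratively via a_{v+i} = u_i mod 3, u_{i+1} = (u_i − a_{v+i})/3:
  u_0 = 5/14;  a_3 = 1;  u_1 = (u_0 − 1)/3 = -3/14
  u_1 = -3/14;  a_4 = 0;  u_2 = (u_1 − 0)/3 = -1/14
Digits: (0, 0, 0, 1, 0).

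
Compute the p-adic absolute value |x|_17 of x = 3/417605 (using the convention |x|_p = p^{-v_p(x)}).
|3/417605|_17 = 83521

Step 1 — compute v_17(x) by factoring powers of 17 out of the numerator and denominator: v_17(3/417605) = -4. Step 2 — apply |x|_p = p^{-v_p(x)} = 17^{4} = 83521.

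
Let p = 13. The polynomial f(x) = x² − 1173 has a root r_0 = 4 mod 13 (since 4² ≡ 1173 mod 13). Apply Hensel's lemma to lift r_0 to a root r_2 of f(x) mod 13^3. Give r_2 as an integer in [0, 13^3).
r_2 = 1057 (mod 2197)

Hensel's recurrence: r_{i+1} = r_i − f(r_i)·(f′(r_i))^{-1} mod 13^{i+2}, with f′(x) = 2x. Iterate:
  r_0 = 4 (mod 13)
  r_1 = 43 (mod 169)
  r_2 = 1057 (mod 2197)
Final: r_2 = 1057, and one checks f(r_2) ≡ 0 mod 13^3.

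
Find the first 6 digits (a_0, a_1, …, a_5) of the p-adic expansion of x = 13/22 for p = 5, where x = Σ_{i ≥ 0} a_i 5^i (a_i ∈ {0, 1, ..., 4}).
(a_0, …, a_5) = (4, 0, 1, 0, 2, 3)

v_5(13/22) = 0 (numerator and denominator both coprime to 5), so x ∈ ℤ_5^×. Compute digits iteratively via a_i = x_i mod 5, x_{i+1} = (x_i − a_i)/5, with x_0 = x:
  x_0 = 13/22;  a_0 = 4;  x_1 = (x_0 − 4)/5 = -15/22
  x_1 = -15/22;  a_1 = 0;  x_2 = (x_1 − 0)/5 = -3/22
  x_2 = -3/22;  a_2 = 1;  x_3 = (x_2 − 1)/5 = -5/22
  x_3 = -5/22;  a_3 = 0;  x_4 = (x_3 − 0)/5 = -1/22
  x_4 = -1/22;  a_4 = 2;  x_5 = (x_4 − 2)/5 = -9/22
  x_5 = -9/22;  a_5 = 3;  x_6 = (x_5 − 3)/5 = -15/22
Digits: (4, 0, 1, 0, 2, 3).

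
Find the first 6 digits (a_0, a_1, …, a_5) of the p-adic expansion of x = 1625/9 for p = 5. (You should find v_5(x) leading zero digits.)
(a_0, …, a_5) = (0, 0, 0, 2, 1, 2)

v_5(1625/9) = 3, so a_0 = ... = a_2 = 0. Factor out: x = 5^3 · u with u = 13/9 a unit in ℤ_5. Expand u iteratively via a_{v+i} = u_i mod 5, u_{i+1} = (u_i − a_{v+i})/5:
  u_0 = 13/9;  a_3 = 2;  u_1 = (u_0 − 2)/5 = -1/9
  u_1 = -1/9;  a_4 = 1;  u_2 = (u_1 − 1)/5 = -2/9
  u_2 = -2/9;  a_5 = 2;  u_3 = (u_2 − 2)/5 = -4/9
Digits: (0, 0, 0, 2, 1, 2).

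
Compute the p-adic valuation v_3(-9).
v_3(-9) = 2

v_3(n) is the largest exponent k such that 3^k divides n. Factor out: -9 = -3^2 · 1. (Sign doesn't affect v_p.) So v_3(-9) = 2.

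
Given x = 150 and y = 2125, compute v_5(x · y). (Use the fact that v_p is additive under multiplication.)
v_5(318750) = 5

v_p(x) = 2 (factor: 150 = 5^2 · 6); v_p(y) = 3 (factor: 2125 = 5^3 · 17). Additivity: v_p(xy) = v_p(x) + v_p(y) = 2 + 3 = 5. (Direct check: xy = 318750 = 5^5 · (102).)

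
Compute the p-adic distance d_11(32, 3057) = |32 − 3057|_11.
d_11(32, 3057) = 1/121

Step 1 — x − y = 32 − 3057 = -3025. Step 2 — v_11(-3025) = 2 (factor: -3025 = −(11^2 · 25); the sign does not affect v_p). Step 3 — |x − y|_11 = 11^{-2} = 1/121.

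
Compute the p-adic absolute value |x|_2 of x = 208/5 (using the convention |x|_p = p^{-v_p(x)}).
|208/5|_2 = 1/16

Step 1 — compute v_2(x) by factoring powers of 2 out of the numerator and denominator: v_2(208/5) = 4. Step 2 — apply |x|_p = p^{-v_p(x)} = 2^{-4} = 1/16.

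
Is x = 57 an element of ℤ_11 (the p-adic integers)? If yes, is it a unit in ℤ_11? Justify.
x ∈ ℤ_11^× (unit); v_11(x) = 0

ℤ_11 = {x ∈ ℚ_11 : v_11(x) ≥ 0} and ℤ_11^× = {x ∈ ℤ_11 : v_11(x) = 0}. Here v_11(57) = v_11(num) − v_11(den) = 0; compare against these criteria.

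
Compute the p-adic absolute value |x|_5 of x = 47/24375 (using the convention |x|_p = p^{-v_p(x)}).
|47/24375|_5 = 625

Step 1 — compute v_5(x) by factoring powers of 5 out of the numerator and denominator: v_5(47/24375) = -4. Step 2 — apply |x|_p = p^{-v_p(x)} = 5^{4} = 625.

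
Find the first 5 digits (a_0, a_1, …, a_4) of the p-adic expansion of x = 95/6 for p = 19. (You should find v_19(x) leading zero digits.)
(a_0, …, a_4) = (0, 4, 3, 3, 3)

v_19(95/6) = 1, so a_0 = ... = a_0 = 0. Factor out: x = 19^1 · u with u = 5/6 a unit in ℤ_19. Expand u iteratively via a_{v+i} = u_i mod 19, u_{i+1} = (u_i − a_{v+i})/19:
  u_0 = 5/6;  a_1 = 4;  u_1 = (u_0 − 4)/19 = -1/6
  u_1 = -1/6;  a_2 = 3;  u_2 = (u_1 − 3)/19 = -1/6
  u_2 = -1/6;  a_3 = 3;  u_3 = (u_2 − 3)/19 = -1/6
  u_3 = -1/6;  a_4 = 3;  u_4 = (u_3 − 3)/19 = -1/6
Digits: (0, 4, 3, 3, 3).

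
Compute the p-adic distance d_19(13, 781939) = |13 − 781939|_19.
d_19(13, 781939) = 1/130321

Step 1 — x − y = 13 − 781939 = -781926. Step 2 — v_19(-781926) = 4 (factor: -781926 = −(19^4 · 6); the sign does not affect v_p). Step 3 — |x − y|_19 = 19^{-4} = 1/130321.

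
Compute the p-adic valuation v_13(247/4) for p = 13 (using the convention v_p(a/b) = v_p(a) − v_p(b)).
v_13(247/4) = 1

Factor powers of 13 from the numerator and denominator of the reduced fraction: 247 = 13^1 · 19 and 4 = 13^0 · 4. Apply v_p(a/b) = v_p(a) − v_p(b): v_13(247/4) = 1 − 0 = 1.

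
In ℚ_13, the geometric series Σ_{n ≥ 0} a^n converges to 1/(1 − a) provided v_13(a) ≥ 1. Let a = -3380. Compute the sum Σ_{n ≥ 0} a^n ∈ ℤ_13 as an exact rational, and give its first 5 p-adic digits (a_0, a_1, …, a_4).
Σ a^n = 1/(1 − a) = 1/3381;  first 5 digits = (1, 0, 6, 11, 9)

v_13(a) = 2 ≥ 1, so the series converges in ℤ_13 to 1/(1 − a) = 1/(1 − (-3380)) = 1/3381. Expand this rational in ℤ_13: compute digits iteratively via d_i = x_i mod 13, x_{i+1} = (x_i − d_i)/13. The first 5 digits are (1, 0, 6, 11, 9).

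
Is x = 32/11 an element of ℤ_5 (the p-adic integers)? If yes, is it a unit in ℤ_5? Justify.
x ∈ ℤ_5^× (unit); v_5(x) = 0

ℤ_5 = {x ∈ ℚ_5 : v_5(x) ≥ 0} and ℤ_5^× = {x ∈ ℤ_5 : v_5(x) = 0}. Here v_5(32/11) = v_5(num) − v_5(den) = 0; compare against these criteria.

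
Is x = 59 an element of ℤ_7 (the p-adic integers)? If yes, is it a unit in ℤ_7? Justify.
x ∈ ℤ_7^× (unit); v_7(x) = 0

ℤ_7 = {x ∈ ℚ_7 : v_7(x) ≥ 0} and ℤ_7^× = {x ∈ ℤ_7 : v_7(x) = 0}. Here v_7(59) = v_7(num) − v_7(den) = 0; compare against these criteria.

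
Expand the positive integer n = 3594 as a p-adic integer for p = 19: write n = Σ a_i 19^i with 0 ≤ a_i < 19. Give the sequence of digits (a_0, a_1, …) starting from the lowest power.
(a_0, a_1, …) = (3, 18, 9)

Repeated division by 19 gives the digits low-to-high: 3594 = 3 + 18·19^1 + 9·19^2. Digit sequence: (3, 18, 9).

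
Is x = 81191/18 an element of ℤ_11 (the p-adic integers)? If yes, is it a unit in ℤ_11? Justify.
x ∈ ℤ_11 but not a unit; v_11(x) = 3 > 0

ℤ_11 = {x ∈ ℚ_11 : v_11(x) ≥ 0} and ℤ_11^× = {x ∈ ℤ_11 : v_11(x) = 0}. Here v_11(81191/18) = v_11(num) − v_11(den) = 3; compare against these criteria.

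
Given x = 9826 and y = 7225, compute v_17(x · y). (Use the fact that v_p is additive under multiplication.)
v_17(70992850) = 5

v_p(x) = 3 (factor: 9826 = 17^3 · 2); v_p(y) = 2 (factor: 7225 = 17^2 · 25). Additivity: v_p(xy) = v_p(x) + v_p(y) = 3 + 2 = 5. (Direct check: xy = 70992850 = 17^5 · (50).)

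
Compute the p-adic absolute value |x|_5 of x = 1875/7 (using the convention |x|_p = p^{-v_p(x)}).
|1875/7|_5 = 1/625

Step 1 — compute v_5(x) by factoring powers of 5 out of the numerator and denominator: v_5(1875/7) = 4. Step 2 — apply |x|_p = p^{-v_p(x)} = 5^{-4} = 1/625.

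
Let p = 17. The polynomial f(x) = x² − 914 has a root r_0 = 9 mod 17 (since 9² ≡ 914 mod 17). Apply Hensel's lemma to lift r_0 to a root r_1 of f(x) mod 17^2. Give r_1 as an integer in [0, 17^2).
r_1 = 264 (mod 289)

Hensel's recurrence: r_{i+1} = r_i − f(r_i)·(f′(r_i))^{-1} mod 17^{i+2}, with f′(x) = 2x. Iterate:
  r_0 = 9 (mod 17)
  r_1 = 264 (mod 289)
Final: r_1 = 264, and one checks f(r_1) ≡ 0 mod 17^2.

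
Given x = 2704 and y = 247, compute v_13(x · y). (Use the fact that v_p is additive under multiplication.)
v_13(667888) = 3

v_p(x) = 2 (factor: 2704 = 13^2 · 16); v_p(y) = 1 (factor: 247 = 13^1 · 19). Additivity: v_p(xy) = v_p(x) + v_p(y) = 2 + 1 = 3. (Direct check: xy = 667888 = 13^3 · (304).)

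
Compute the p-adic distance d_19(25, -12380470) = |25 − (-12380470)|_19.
d_19(25, -12380470) = 1/2476099

Step 1 — x − y = 25 − (-12380470) = 12380495. Step 2 — v_19(12380495) = 5 (factor: 12380495 = (19^5 · 5); the sign does not affect v_p). Step 3 — |x − y|_19 = 19^{-5} = 1/2476099.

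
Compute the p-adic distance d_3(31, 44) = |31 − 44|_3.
d_3(31, 44) = 1

Step 1 — x − y = 31 − 44 = -13. Step 2 — v_3(-13) = 0 (factor: -13 = −(3^0 · 13); the sign does not affect v_p). Step 3 — |x − y|_3 = 3^{0} = 1.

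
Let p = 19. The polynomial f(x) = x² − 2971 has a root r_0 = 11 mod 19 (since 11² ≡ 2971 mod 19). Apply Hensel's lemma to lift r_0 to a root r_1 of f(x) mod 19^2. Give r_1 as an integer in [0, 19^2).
r_1 = 239 (mod 361)

Hensel's recurrence: r_{i+1} = r_i − f(r_i)·(f′(r_i))^{-1} mod 19^{i+2}, with f′(x) = 2x. Iterate:
  r_0 = 11 (mod 19)
  r_1 = 239 (mod 361)
Final: r_1 = 239, and one checks f(r_1) ≡ 0 mod 19^2.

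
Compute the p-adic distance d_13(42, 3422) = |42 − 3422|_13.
d_13(42, 3422) = 1/169

Step 1 — x − y = 42 − 3422 = -3380. Step 2 — v_13(-3380) = 2 (factor: -3380 = −(13^2 · 20); the sign does not affect v_p). Step 3 — |x − y|_13 = 13^{-2} = 1/169.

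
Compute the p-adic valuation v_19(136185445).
v_19(136185445) = 5

v_19(n) is the largest exponent k such that 19^k divides n. Factor out: 136185445 = 19^5 · 55. (Sign doesn't affect v_p.) So v_19(136185445) = 5.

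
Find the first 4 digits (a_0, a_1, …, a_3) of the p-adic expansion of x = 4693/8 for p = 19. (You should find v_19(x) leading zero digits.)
(a_0, …, a_3) = (0, 0, 4, 7)

v_19(4693/8) = 2, so a_0 = ... = a_1 = 0. Factor out: x = 19^2 · u with u = 13/8 a unit in ℤ_19. Expand u iteratively via a_{v+i} = u_i mod 19, u_{i+1} = (u_i − a_{v+i})/19:
  u_0 = 13/8;  a_2 = 4;  u_1 = (u_0 − 4)/19 = -1/8
  u_1 = -1/8;  a_3 = 7;  u_2 = (u_1 − 7)/19 = -3/8
Digits: (0, 0, 4, 7).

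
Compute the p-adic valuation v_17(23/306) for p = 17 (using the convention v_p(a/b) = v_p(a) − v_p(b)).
v_17(23/306) = -1

Factor powers of 17 from the numerator and denominator of the reduced fraction: 23 = 17^0 · 23 and 306 = 17^1 · 18. Apply v_p(a/b) = v_p(a) − v_p(b): v_17(23/306) = 0 − 1 = -1.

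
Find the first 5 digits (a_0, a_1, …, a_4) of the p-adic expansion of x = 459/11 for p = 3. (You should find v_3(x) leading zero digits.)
(a_0, …, a_4) = (0, 0, 0, 1, 1)

v_3(459/11) = 3, so a_0 = ... = a_2 = 0. Factor out: x = 3^3 · u with u = 17/11 a unit in ℤ_3. Expand u iteratively via a_{v+i} = u_i mod 3, u_{i+1} = (u_i − a_{v+i})/3:
  u_0 = 17/11;  a_3 = 1;  u_1 = (u_0 − 1)/3 = 2/11
  u_1 = 2/11;  a_4 = 1;  u_2 = (u_1 − 1)/3 = -3/11
Digits: (0, 0, 0, 1, 1).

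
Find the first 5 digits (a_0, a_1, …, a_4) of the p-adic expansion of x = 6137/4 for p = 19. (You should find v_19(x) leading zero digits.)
(a_0, …, a_4) = (0, 0, 9, 14, 4)

v_19(6137/4) = 2, so a_0 = ... = a_1 = 0. Factor out: x = 19^2 · u with u = 17/4 a unit in ℤ_19. Expand u iteratively via a_{v+i} = u_i mod 19, u_{i+1} = (u_i − a_{v+i})/19:
  u_0 = 17/4;  a_2 = 9;  u_1 = (u_0 − 9)/19 = -1/4
  u_1 = -1/4;  a_3 = 14;  u_2 = (u_1 − 14)/19 = -3/4
  u_2 = -3/4;  a_4 = 4;  u_3 = (u_2 − 4)/19 = -1/4
Digits: (0, 0, 9, 14, 4).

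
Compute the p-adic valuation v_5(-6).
v_5(-6) = 0

v_5(n) is the largest exponent k such that 5^k divides n. Factor out: -6 = -5^0 · 6. (Sign doesn't affect v_p.) So v_5(-6) = 0.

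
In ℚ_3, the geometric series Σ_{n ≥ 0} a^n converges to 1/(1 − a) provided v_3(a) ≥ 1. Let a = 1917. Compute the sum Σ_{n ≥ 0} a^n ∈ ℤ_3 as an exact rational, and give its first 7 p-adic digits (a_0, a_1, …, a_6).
Σ a^n = 1/(1 − a) = -1/1916;  first 7 digits = (1, 0, 0, 2, 2, 1, 0)

v_3(a) = 3 ≥ 1, so the series converges in ℤ_3 to 1/(1 − a) = 1/(1 − 1917) = -1/1916. Expand this rational in ℤ_3: compute digits iteratively via d_i = x_i mod 3, x_{i+1} = (x_i − d_i)/3. The first 7 digits are (1, 0, 0, 2, 2, 1, 0).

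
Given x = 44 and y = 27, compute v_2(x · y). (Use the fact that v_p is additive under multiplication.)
v_2(1188) = 2

v_p(x) = 2 (factor: 44 = 2^2 · 11); v_p(y) = 0 (factor: 27 = 2^0 · 27). Additivity: v_p(xy) = v_p(x) + v_p(y) = 2 + 0 = 2. (Direct check: xy = 1188 = 2^2 · (297).)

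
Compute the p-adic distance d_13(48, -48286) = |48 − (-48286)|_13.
d_13(48, -48286) = 1/2197

Step 1 — x − y = 48 − (-48286) = 48334. Step 2 — v_13(48334) = 3 (factor: 48334 = (13^3 · 22); the sign does not affect v_p). Step 3 — |x − y|_13 = 13^{-3} = 1/2197.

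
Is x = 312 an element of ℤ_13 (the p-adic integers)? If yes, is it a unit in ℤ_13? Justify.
x ∈ ℤ_13 but not a unit; v_13(x) = 1 > 0

ℤ_13 = {x ∈ ℚ_13 : v_13(x) ≥ 0} and ℤ_13^× = {x ∈ ℤ_13 : v_13(x) = 0}. Here v_13(312) = v_13(num) − v_13(den) = 1; compare against these criteria.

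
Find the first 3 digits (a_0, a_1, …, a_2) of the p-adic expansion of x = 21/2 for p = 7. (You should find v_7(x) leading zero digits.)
(a_0, …, a_2) = (0, 5, 3)

v_7(21/2) = 1, so a_0 = ... = a_0 = 0. Factor out: x = 7^1 · u with u = 3/2 a unit in ℤ_7. Expand u iteratively via a_{v+i} = u_i mod 7, u_{i+1} = (u_i − a_{v+i})/7:
  u_0 = 3/2;  a_1 = 5;  u_1 = (u_0 − 5)/7 = -1/2
  u_1 = -1/2;  a_2 = 3;  u_2 = (u_1 − 3)/7 = -1/2
Digits: (0, 5, 3).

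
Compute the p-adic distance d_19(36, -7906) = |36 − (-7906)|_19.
d_19(36, -7906) = 1/361

Step 1 — x − y = 36 − (-7906) = 7942. Step 2 — v_19(7942) = 2 (factor: 7942 = (19^2 · 22); the sign does not affect v_p). Step 3 — |x − y|_19 = 19^{-2} = 1/361.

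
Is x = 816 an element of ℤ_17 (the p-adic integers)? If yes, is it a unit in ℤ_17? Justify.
x ∈ ℤ_17 but not a unit; v_17(x) = 1 > 0

ℤ_17 = {x ∈ ℚ_17 : v_17(x) ≥ 0} and ℤ_17^× = {x ∈ ℤ_17 : v_17(x) = 0}. Here v_17(816) = v_17(num) − v_17(den) = 1; compare against these criteria.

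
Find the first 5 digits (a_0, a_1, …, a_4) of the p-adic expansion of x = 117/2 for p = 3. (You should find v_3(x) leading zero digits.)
(a_0, …, a_4) = (0, 0, 2, 0, 2)

v_3(117/2) = 2, so a_0 = ... = a_1 = 0. Factor out: x = 3^2 · u with u = 13/2 a unit in ℤ_3. Expand u iteratively via a_{v+i} = u_i mod 3, u_{i+1} = (u_i − a_{v+i})/3:
  u_0 = 13/2;  a_2 = 2;  u_1 = (u_0 − 2)/3 = 3/2
  u_1 = 3/2;  a_3 = 0;  u_2 = (u_1 − 0)/3 = 1/2
  u_2 = 1/2;  a_4 = 2;  u_3 = (u_2 − 2)/3 = -1/2
Digits: (0, 0, 2, 0, 2).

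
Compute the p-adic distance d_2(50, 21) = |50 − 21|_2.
d_2(50, 21) = 1

Step 1 — x − y = 50 − 21 = 29. Step 2 — v_2(29) = 0 (factor: 29 = (2^0 · 29); the sign does not affect v_p). Step 3 — |x − y|_2 = 2^{0} = 1.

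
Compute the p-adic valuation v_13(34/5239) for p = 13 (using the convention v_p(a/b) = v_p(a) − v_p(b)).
v_13(34/5239) = -2

Factor powers of 13 from the numerator and denominator of the reduced fraction: 34 = 13^0 · 34 and 5239 = 13^2 · 31. Apply v_p(a/b) = v_p(a) − v_p(b): v_13(34/5239) = 0 − 2 = -2.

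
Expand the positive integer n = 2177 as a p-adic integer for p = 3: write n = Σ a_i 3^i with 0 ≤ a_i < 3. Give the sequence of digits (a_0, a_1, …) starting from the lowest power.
(a_0, a_1, …) = (2, 2, 1, 2, 2, 2, 2)

Repeated division by 3 gives the digits low-to-high: 2177 = 2 + 2·3^1 + 1·3^2 + 2·3^3 + 2·3^4 + 2·3^5 + 2·3^6. Digit sequence: (2, 2, 1, 2, 2, 2, 2).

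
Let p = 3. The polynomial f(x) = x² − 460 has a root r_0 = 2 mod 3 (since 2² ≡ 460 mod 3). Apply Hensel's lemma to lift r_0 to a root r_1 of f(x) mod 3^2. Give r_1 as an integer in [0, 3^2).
r_1 = 8 (mod 9)

Hensel's recurrence: r_{i+1} = r_i − f(r_i)·(f′(r_i))^{-1} mod 3^{i+2}, with f′(x) = 2x. Iterate:
  r_0 = 2 (mod 3)
  r_1 = 8 (mod 9)
Final: r_1 = 8, and one checks f(r_1) ≡ 0 mod 3^2.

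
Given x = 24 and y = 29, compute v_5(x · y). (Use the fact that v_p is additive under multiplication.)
v_5(696) = 0

v_p(x) = 0 (factor: 24 = 5^0 · 24); v_p(y) = 0 (factor: 29 = 5^0 · 29). Additivity: v_p(xy) = v_p(x) + v_p(y) = 0 + 0 = 0. (Direct check: xy = 696 = 5^0 · (696).)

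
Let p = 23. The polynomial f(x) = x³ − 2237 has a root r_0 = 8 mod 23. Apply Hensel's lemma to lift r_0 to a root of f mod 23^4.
r_3 = 55967 (mod 279841)

Hensel: r_{i+1} = r_i − f(r_i)/f′(r_i) mod 23^{i+2}, where f′(x) = 3x². Iterate:
  r_0 = 8 (mod 23)
  r_1 = 422 (mod 529)
  r_2 = 7299 (mod 12167)
  r_3 = 55967 (mod 279841)
Final: r = 55967 with f(r) ≡ 0 mod 23^4.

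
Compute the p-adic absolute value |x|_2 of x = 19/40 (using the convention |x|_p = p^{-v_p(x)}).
|19/40|_2 = 8

Step 1 — compute v_2(x) by factoring powers of 2 out of the numerator and denominator: v_2(19/40) = -3. Step 2 — apply |x|_p = p^{-v_p(x)} = 2^{3} = 8.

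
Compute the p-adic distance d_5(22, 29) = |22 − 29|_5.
d_5(22, 29) = 1

Step 1 — x − y = 22 − 29 = -7. Step 2 — v_5(-7) = 0 (factor: -7 = −(5^0 · 7); the sign does not affect v_p). Step 3 — |x − y|_5 = 5^{0} = 1.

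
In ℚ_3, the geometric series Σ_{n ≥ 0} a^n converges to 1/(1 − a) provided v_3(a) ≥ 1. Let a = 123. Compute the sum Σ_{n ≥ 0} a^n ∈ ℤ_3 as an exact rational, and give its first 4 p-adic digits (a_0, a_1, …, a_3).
Σ a^n = 1/(1 − a) = -1/122;  first 4 digits = (1, 2, 2, 2)

v_3(a) = 1 ≥ 1, so the series converges in ℤ_3 to 1/(1 − a) = 1/(1 − 123) = -1/122. Expand this rational in ℤ_3: compute digits iteratively via d_i = x_i mod 3, x_{i+1} = (x_i − d_i)/3. The first 4 digits are (1, 2, 2, 2).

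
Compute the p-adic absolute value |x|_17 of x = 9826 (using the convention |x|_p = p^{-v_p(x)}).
|9826|_17 = 1/4913

Step 1 — compute v_17(x) by factoring powers of 17 out of the numerator and denominator: v_17(9826) = 3. Step 2 — apply |x|_p = p^{-v_p(x)} = 17^{-3} = 1/4913.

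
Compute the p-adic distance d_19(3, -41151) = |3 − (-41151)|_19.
d_19(3, -41151) = 1/6859

Step 1 — x − y = 3 − (-41151) = 41154. Step 2 — v_19(41154) = 3 (factor: 41154 = (19^3 · 6); the sign does not affect v_p). Step 3 — |x − y|_19 = 19^{-3} = 1/6859.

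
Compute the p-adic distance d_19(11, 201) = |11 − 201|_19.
d_19(11, 201) = 1/19

Step 1 — x − y = 11 − 201 = -190. Step 2 — v_19(-190) = 1 (factor: -190 = −(19^1 · 10); the sign does not affect v_p). Step 3 — |x − y|_19 = 19^{-1} = 1/19.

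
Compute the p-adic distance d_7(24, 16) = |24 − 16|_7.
d_7(24, 16) = 1

Step 1 — x − y = 24 − 16 = 8. Step 2 — v_7(8) = 0 (factor: 8 = (7^0 · 8); the sign does not affect v_p). Step 3 — |x − y|_7 = 7^{0} = 1.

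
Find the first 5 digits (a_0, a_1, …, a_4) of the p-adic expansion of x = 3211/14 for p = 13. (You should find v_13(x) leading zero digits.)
(a_0, …, a_4) = (0, 0, 6, 8, 4)

v_13(3211/14) = 2, so a_0 = ... = a_1 = 0. Factor out: x = 13^2 · u with u = 19/14 a unit in ℤ_13. Expand u iteratively via a_{v+i} = u_i mod 13, u_{i+1} = (u_i − a_{v+i})/13:
  u_0 = 19/14;  a_2 = 6;  u_1 = (u_0 − 6)/13 = -5/14
  u_1 = -5/14;  a_3 = 8;  u_2 = (u_1 − 8)/13 = -9/14
  u_2 = -9/14;  a_4 = 4;  u_3 = (u_2 − 4)/13 = -5/14
Digits: (0, 0, 6, 8, 4).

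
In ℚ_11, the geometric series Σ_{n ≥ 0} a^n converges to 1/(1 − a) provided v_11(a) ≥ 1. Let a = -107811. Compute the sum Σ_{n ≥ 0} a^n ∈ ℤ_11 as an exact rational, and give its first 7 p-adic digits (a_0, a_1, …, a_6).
Σ a^n = 1/(1 − a) = 1/107812;  first 7 digits = (1, 0, 0, 7, 3, 10, 4)

v_11(a) = 3 ≥ 1, so the series converges in ℤ_11 to 1/(1 − a) = 1/(1 − (-107811)) = 1/107812. Expand this rational in ℤ_11: compute digits iteratively via d_i = x_i mod 11, x_{i+1} = (x_i − d_i)/11. The first 7 digits are (1, 0, 0, 7, 3, 10, 4).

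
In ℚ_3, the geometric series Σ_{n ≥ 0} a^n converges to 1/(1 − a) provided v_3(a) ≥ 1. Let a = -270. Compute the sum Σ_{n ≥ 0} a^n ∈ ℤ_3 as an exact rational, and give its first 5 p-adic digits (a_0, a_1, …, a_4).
Σ a^n = 1/(1 − a) = 1/271;  first 5 digits = (1, 0, 0, 2, 2)

v_3(a) = 3 ≥ 1, so the series converges in ℤ_3 to 1/(1 − a) = 1/(1 − (-270)) = 1/271. Expand this rational in ℤ_3: compute digits iteratively via d_i = x_i mod 3, x_{i+1} = (x_i − d_i)/3. The first 5 digits are (1, 0, 0, 2, 2).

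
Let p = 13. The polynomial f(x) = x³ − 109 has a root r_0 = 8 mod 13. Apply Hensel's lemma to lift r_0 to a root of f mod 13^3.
r_2 = 424 (mod 2197)

Hensel: r_{i+1} = r_i − f(r_i)/f′(r_i) mod 13^{i+2}, where f′(x) = 3x². Iterate:
  r_0 = 8 (mod 13)
  r_1 = 86 (mod 169)
  r_2 = 424 (mod 2197)
Final: r = 424 with f(r) ≡ 0 mod 13^3.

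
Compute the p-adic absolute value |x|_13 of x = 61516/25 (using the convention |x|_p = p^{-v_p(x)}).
|61516/25|_13 = 1/2197

Step 1 — compute v_13(x) by factoring powers of 13 out of the numerator and denominator: v_13(61516/25) = 3. Step 2 — apply |x|_p = p^{-v_p(x)} = 13^{-3} = 1/2197.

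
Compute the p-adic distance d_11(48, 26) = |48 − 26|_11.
d_11(48, 26) = 1/11

Step 1 — x − y = 48 − 26 = 22. Step 2 — v_11(22) = 1 (factor: 22 = (11^1 · 2); the sign does not affect v_p). Step 3 — |x − y|_11 = 11^{-1} = 1/11.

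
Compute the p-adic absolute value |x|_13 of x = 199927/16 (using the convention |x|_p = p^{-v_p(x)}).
|199927/16|_13 = 1/28561

Step 1 — compute v_13(x) by factoring powers of 13 out of the numerator and denominator: v_13(199927/16) = 4. Step 2 — apply |x|_p = p^{-v_p(x)} = 13^{-4} = 1/28561.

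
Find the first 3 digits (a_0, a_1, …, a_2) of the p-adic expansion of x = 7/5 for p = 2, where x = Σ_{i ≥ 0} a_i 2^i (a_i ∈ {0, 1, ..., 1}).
(a_0, …, a_2) = (1, 1, 0)

v_2(7/5) = 0 (numerator and denominator both coprime to 2), so x ∈ ℤ_2^×. Compute digits iteratively via a_i = x_i mod 2, x_{i+1} = (x_i − a_i)/2, with x_0 = x:
  x_0 = 7/5;  a_0 = 1;  x_1 = (x_0 − 1)/2 = 1/5
  x_1 = 1/5;  a_1 = 1;  x_2 = (x_1 − 1)/2 = -2/5
  x_2 = -2/5;  a_2 = 0;  x_3 = (x_2 − 0)/2 = -1/5
Digits: (1, 1, 0).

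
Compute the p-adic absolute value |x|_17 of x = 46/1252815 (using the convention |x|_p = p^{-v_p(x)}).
|46/1252815|_17 = 83521

Step 1 — compute v_17(x) by factoring powers of 17 out of the numerator and denominator: v_17(46/1252815) = -4. Step 2 — apply |x|_p = p^{-v_p(x)} = 17^{4} = 83521.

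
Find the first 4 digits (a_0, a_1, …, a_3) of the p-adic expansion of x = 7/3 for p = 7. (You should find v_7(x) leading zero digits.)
(a_0, …, a_3) = (0, 5, 4, 4)

v_7(7/3) = 1, so a_0 = ... = a_0 = 0. Factor out: x = 7^1 · u with u = 1/3 a unit in ℤ_7. Expand u iteratively via a_{v+i} = u_i mod 7, u_{i+1} = (u_i − a_{v+i})/7:
  u_0 = 1/3;  a_1 = 5;  u_1 = (u_0 − 5)/7 = -2/3
  u_1 = -2/3;  a_2 = 4;  u_2 = (u_1 − 4)/7 = -2/3
  u_2 = -2/3;  a_3 = 4;  u_3 = (u_2 − 4)/7 = -2/3
Digits: (0, 5, 4, 4).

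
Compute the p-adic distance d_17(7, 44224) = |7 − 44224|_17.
d_17(7, 44224) = 1/4913

Step 1 — x − y = 7 − 44224 = -44217. Step 2 — v_17(-44217) = 3 (factor: -44217 = −(17^3 · 9); the sign does not affect v_p). Step 3 — |x − y|_17 = 17^{-3} = 1/4913.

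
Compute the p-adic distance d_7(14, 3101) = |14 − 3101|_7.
d_7(14, 3101) = 1/343

Step 1 — x − y = 14 − 3101 = -3087. Step 2 — v_7(-3087) = 3 (factor: -3087 = −(7^3 · 9); the sign does not affect v_p). Step 3 — |x − y|_7 = 7^{-3} = 1/343.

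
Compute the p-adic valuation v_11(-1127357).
v_11(-1127357) = 5

v_11(n) is the largest exponent k such that 11^k divides n. Factor out: -1127357 = -11^5 · 7. (Sign doesn't affect v_p.) So v_11(-1127357) = 5.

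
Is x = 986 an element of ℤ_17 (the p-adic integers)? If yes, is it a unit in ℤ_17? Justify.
x ∈ ℤ_17 but not a unit; v_17(x) = 1 > 0

ℤ_17 = {x ∈ ℚ_17 : v_17(x) ≥ 0} and ℤ_17^× = {x ∈ ℤ_17 : v_17(x) = 0}. Here v_17(986) = v_17(num) − v_17(den) = 1; compare against these criteria.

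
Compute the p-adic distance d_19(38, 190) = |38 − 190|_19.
d_19(38, 190) = 1/19

Step 1 — x − y = 38 − 190 = -152. Step 2 — v_19(-152) = 1 (factor: -152 = −(19^1 · 8); the sign does not affect v_p). Step 3 — |x − y|_19 = 19^{-1} = 1/19.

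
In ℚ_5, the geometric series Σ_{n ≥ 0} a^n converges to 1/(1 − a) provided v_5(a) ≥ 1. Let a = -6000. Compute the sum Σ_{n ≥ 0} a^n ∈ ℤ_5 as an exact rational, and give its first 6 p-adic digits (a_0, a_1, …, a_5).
Σ a^n = 1/(1 − a) = 1/6001;  first 6 digits = (1, 0, 0, 2, 0, 3)

v_5(a) = 3 ≥ 1, so the series converges in ℤ_5 to 1/(1 − a) = 1/(1 − (-6000)) = 1/6001. Expand this rational in ℤ_5: compute digits iteratively via d_i = x_i mod 5, x_{i+1} = (x_i − d_i)/5. The first 6 digits are (1, 0, 0, 2, 0, 3).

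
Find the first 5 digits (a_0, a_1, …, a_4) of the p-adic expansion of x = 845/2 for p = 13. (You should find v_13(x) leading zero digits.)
(a_0, …, a_4) = (0, 0, 9, 6, 6)

v_13(845/2) = 2, so a_0 = ... = a_1 = 0. Factor out: x = 13^2 · u with u = 5/2 a unit in ℤ_13. Expand u iteratively via a_{v+i} = u_i mod 13, u_{i+1} = (u_i − a_{v+i})/13:
  u_0 = 5/2;  a_2 = 9;  u_1 = (u_0 − 9)/13 = -1/2
  u_1 = -1/2;  a_3 = 6;  u_2 = (u_1 − 6)/13 = -1/2
  u_2 = -1/2;  a_4 = 6;  u_3 = (u_2 − 6)/13 = -1/2
Digits: (0, 0, 9, 6, 6).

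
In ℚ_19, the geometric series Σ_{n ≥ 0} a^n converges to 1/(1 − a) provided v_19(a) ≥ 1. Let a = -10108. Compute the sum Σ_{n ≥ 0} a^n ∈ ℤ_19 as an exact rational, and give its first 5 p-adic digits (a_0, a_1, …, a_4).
Σ a^n = 1/(1 − a) = 1/10109;  first 5 digits = (1, 0, 10, 17, 4)

v_19(a) = 2 ≥ 1, so the series converges in ℤ_19 to 1/(1 − a) = 1/(1 − (-10108)) = 1/10109. Expand this rational in ℤ_19: compute digits iteratively via d_i = x_i mod 19, x_{i+1} = (x_i − d_i)/19. The first 5 digits are (1, 0, 10, 17, 4).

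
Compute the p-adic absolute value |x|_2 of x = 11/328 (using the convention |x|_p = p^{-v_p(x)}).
|11/328|_2 = 8

Step 1 — compute v_2(x) by factoring powers of 2 out of the numerator and denominator: v_2(11/328) = -3. Step 2 — apply |x|_p = p^{-v_p(x)} = 2^{3} = 8.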